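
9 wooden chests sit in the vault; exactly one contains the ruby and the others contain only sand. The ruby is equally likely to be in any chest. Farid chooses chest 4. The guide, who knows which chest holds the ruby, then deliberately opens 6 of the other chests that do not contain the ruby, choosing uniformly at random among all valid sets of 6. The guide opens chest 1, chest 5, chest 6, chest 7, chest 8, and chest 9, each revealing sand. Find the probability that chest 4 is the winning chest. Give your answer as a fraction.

Condition on the true location of the ruby.
If it is in any of chests 1, 5, 6, 7, 8, and 9 (prior 1/9 each): that chest was opened and seen not to hold the prize — ruled out; weight (1/9)·0 = 0 each.
If it is in either of chests 2 and 3 (prior 1/9 each): the guide has 7 equally likely choices, so probability 1/7; weight (1/9)·(1/7) = 1/63 each.
If it is in chest 4 (prior 1/9): the guide has 28 equally likely choices, so probability 1/28; weight (1/9)·(1/28) = 1/252.
The weights sum to 1/28.
So P(the ruby in chest 4 | the guide opened chest 1, chest 5, chest 6, chest 7, chest 8, and chest 9) = (1/252) / (1/28) = 1/9.

1/9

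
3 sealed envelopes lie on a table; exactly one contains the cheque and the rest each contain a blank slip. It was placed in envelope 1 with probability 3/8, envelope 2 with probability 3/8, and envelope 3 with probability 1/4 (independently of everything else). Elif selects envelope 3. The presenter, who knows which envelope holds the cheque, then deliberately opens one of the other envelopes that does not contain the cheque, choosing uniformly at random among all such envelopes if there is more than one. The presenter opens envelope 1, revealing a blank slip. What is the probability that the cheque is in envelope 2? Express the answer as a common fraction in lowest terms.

3/4

Consider each possible location of the cheque in turn.
If it is in envelope 1 (prior 3/8): the presenter opened envelope 1, so this case is ruled out; weight (3/8)·0 = 0.
If it is in envelope 2 (prior 3/8): the presenter has no choice, probability 1; weight (3/8)·1 = 3/8.
If it is in envelope 3 (prior 1/4): the presenter has 2 equally likely choices, so probability 1/2; weight (1/4)·(1/2) = 1/8.
The weights sum to 1/2.
So P(the cheque in envelope 2 | the presenter opened envelope 1) = (3/8) / (1/2) = 3/4.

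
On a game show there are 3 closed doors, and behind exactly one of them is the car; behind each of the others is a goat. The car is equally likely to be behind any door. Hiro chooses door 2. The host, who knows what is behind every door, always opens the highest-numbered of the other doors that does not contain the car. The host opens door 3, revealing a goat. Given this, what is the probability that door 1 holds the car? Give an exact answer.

1/2

Condition on the true location of the car.
If it is behind either of doors 1 and 2 (prior 1/3 each): door 3 is the highest-numbered option available, probability 1; weight (1/3)·1 = 1/3 each.
If it is behind door 3 (prior 1/3): the host opened door 3, so this case is ruled out; weight (1/3)·0 = 0.
The weights sum to 2/3.
So P(the car behind door 1 | the host opened door 3) = (1/3) / (2/3) = 1/2.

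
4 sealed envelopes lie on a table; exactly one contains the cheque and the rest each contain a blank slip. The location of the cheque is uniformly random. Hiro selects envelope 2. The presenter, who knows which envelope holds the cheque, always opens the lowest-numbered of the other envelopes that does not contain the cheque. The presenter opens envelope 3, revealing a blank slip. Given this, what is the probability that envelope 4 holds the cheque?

Apply Bayes' rule, conditioning on where the cheque actually is.
If it is in envelope 1 (prior 1/4): envelope 3 is the lowest-numbered option available, probability 1; weight (1/4)·1 = 1/4.
If it is in either of envelopes 2 and 4 (prior 1/4 each): the presenter would have opened envelope 1 instead, probability 0; weight (1/4)·0 = 0 each.
If it is in envelope 3 (prior 1/4): the presenter opened envelope 3, so this case is ruled out; weight (1/4)·0 = 0.
The weights sum to 1/4.
So P(the cheque in envelope 4 | the presenter opened envelope 3) = 0 / (1/4) = 0.

0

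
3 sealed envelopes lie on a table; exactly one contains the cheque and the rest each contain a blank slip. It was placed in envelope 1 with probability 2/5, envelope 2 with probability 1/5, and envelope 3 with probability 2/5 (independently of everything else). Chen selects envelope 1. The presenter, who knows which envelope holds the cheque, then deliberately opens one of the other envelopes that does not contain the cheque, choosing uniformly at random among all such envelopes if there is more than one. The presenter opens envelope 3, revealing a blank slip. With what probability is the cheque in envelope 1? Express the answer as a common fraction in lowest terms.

Consider each possible location of the cheque in turn.
If it is in envelope 1 (prior 2/5): the presenter has 2 equally likely choices, so probability 1/2; weight (2/5)·(1/2) = 1/5.
If it is in envelope 2 (prior 1/5): the presenter has no choice, probability 1; weight (1/5)·1 = 1/5.
If it is in envelope 3 (prior 2/5): the presenter opened envelope 3, so this case is ruled out; weight (2/5)·0 = 0.
The weights sum to 2/5.
So P(the cheque in envelope 1 | the presenter opened envelope 3) = (1/5) / (2/5) = 1/2.

1/2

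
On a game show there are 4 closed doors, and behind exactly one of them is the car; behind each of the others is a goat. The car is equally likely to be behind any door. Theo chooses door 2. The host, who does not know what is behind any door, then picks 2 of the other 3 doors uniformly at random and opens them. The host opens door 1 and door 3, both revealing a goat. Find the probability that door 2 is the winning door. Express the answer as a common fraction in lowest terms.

Because the host chose which doors to open without knowing where the car is, the choice is independent of the prize location. Learning that none of the 2 opened doors holds the car simply rules out those 2 locations and leaves the remaining 2 doors still equally likely by symmetry.
So P(the car behind door 2) = 1/2.

1/2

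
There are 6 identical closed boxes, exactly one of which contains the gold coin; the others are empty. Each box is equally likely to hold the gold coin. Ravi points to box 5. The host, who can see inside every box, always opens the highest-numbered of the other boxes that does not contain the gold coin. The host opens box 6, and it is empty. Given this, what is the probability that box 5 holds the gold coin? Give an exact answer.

Condition on the true location of the gold coin.
If it is in any of boxes 1, 2, 3, 4, and 5 (prior 1/6 each): box 6 is the highest-numbered option available, probability 1; weight (1/6)·1 = 1/6 each.
If it is in box 6 (prior 1/6): the host opened box 6, so this case is ruled out; weight (1/6)·0 = 0.
The weights sum to 5/6.
So P(the gold coin in box 5 | the host opened box 6) = (1/6) / (5/6) = 1/5.

1/5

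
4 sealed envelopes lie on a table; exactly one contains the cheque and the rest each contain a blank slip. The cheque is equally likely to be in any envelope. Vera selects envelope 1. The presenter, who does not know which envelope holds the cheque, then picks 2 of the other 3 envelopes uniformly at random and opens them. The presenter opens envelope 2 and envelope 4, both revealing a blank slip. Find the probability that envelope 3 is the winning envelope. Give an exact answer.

Because the presenter chose which envelopes to open without knowing where the cheque is, the choice is independent of the prize location. Learning that none of the 2 opened envelopes holds the cheque simply rules out those 2 locations and leaves the remaining 2 envelopes still equally likely by symmetry.
So P(the cheque in envelope 3) = 1/2.

1/2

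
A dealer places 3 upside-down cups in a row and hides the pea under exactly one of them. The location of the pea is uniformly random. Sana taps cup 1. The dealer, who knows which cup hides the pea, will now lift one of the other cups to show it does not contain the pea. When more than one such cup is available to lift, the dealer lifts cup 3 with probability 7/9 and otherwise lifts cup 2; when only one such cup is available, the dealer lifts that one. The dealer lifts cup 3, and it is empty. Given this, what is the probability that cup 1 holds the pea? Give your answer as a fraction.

7/16

Consider each possible location of the pea in turn.
If it is under cup 1 (prior 1/3): cup 3 is available, opened with probability 7/9; weight (1/3)·(7/9) = 7/27.
If it is under cup 2 (prior 1/3): only cup 3 is available, probability 1; weight (1/3)·1 = 1/3.
If it is under cup 3 (prior 1/3): the dealer opened cup 3, so this case is ruled out; weight (1/3)·0 = 0.
The weights sum to 16/27.
So P(the pea under cup 1 | the dealer opened cup 3) = (7/27) / (16/27) = 7/16.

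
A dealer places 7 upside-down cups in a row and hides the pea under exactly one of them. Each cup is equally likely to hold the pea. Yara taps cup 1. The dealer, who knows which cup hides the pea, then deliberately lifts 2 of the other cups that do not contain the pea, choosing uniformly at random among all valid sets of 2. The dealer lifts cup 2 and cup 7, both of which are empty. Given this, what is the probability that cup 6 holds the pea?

Apply Bayes' rule, conditioning on where the pea actually is.
If it is under cup 1 (prior 1/7): the dealer has 15 equally likely choices, so probability 1/15; weight (1/7)·(1/15) = 1/105.
If it is under either of cups 2 and 7 (prior 1/7 each): that cup was opened and seen not to hold the prize — ruled out; weight (1/7)·0 = 0 each.
If it is under any of cups 3, 4, 5, and 6 (prior 1/7 each): the dealer has 10 equally likely choices, so probability 1/10; weight (1/7)·(1/10) = 1/70 each.
The weights sum to 1/15.
So P(the pea under cup 6 | the dealer opened cup 2 and cup 7) = (1/70) / (1/15) = 3/14.

3/14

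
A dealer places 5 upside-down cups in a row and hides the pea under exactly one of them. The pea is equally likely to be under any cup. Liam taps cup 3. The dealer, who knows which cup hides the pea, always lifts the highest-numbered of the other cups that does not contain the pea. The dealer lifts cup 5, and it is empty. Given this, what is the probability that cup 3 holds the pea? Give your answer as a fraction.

Condition on the true location of the pea.
If it is under any of cups 1, 2, 3, and 4 (prior 1/5 each): cup 5 is the highest-numbered option available, probability 1; weight (1/5)·1 = 1/5 each.
If it is under cup 5 (prior 1/5): the dealer opened cup 5, so this case is ruled out; weight (1/5)·0 = 0.
The weights sum to 4/5.
So P(the pea under cup 3 | the dealer opened cup 5) = (1/5) / (4/5) = 1/4.

1/4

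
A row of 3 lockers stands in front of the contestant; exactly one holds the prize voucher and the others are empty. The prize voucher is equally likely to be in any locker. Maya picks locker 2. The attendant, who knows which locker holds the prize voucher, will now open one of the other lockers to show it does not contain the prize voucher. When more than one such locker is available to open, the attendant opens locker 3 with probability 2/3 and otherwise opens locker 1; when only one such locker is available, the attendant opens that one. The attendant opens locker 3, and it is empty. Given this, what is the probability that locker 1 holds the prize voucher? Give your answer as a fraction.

Condition on the true location of the prize voucher.
If it is in locker 1 (prior 1/3): only locker 3 is available, probability 1; weight (1/3)·1 = 1/3.
If it is in locker 2 (prior 1/3): locker 3 is available, opened with probability 2/3; weight (1/3)·(2/3) = 2/9.
If it is in locker 3 (prior 1/3): the attendant opened locker 3, so this case is ruled out; weight (1/3)·0 = 0.
The weights sum to 5/9.
So P(the prize voucher in locker 1 | the attendant opened locker 3) = (1/3) / (5/9) = 3/5.

3/5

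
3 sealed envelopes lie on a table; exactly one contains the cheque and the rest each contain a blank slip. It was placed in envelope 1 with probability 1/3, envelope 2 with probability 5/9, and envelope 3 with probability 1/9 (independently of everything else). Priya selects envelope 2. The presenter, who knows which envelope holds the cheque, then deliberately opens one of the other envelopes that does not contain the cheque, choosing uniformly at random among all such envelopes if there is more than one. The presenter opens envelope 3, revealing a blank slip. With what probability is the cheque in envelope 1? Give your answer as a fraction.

6/11

Apply Bayes' rule, conditioning on where the cheque actually is.
If it is in envelope 1 (prior 1/3): the presenter has no choice, probability 1; weight (1/3)·1 = 1/3.
If it is in envelope 2 (prior 5/9): the presenter has 2 equally likely choices, so probability 1/2; weight (5/9)·(1/2) = 5/18.
If it is in envelope 3 (prior 1/9): the presenter opened envelope 3, so this case is ruled out; weight (1/9)·0 = 0.
The weights sum to 11/18.
So P(the cheque in envelope 1 | the presenter opened envelope 3) = (1/3) / (11/18) = 6/11.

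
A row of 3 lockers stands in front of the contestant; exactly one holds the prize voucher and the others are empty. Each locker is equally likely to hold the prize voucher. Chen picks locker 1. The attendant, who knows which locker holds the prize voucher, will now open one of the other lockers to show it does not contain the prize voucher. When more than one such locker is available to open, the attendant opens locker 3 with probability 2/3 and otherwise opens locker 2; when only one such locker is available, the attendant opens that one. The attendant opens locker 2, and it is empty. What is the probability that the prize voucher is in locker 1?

Condition on the true location of the prize voucher.
If it is in locker 1 (prior 1/3): locker 3 is available but not opened, probability 1/3; weight (1/3)·(1/3) = 1/9.
If it is in locker 2 (prior 1/3): the attendant opened locker 2, so this case is ruled out; weight (1/3)·0 = 0.
If it is in locker 3 (prior 1/3): only locker 2 is available, probability 1; weight (1/3)·1 = 1/3.
The weights sum to 4/9.
So P(the prize voucher in locker 1 | the attendant opened locker 2) = (1/9) / (4/9) = 1/4.

1/4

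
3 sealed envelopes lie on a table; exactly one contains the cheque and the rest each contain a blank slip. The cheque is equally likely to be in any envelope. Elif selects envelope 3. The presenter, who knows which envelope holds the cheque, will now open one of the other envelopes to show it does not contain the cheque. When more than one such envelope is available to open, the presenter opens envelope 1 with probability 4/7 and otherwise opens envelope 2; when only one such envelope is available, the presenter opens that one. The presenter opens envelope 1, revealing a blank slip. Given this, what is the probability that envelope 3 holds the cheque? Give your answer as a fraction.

Apply Bayes' rule, conditioning on where the cheque actually is.
If it is in envelope 1 (prior 1/3): the presenter opened envelope 1, so this case is ruled out; weight (1/3)·0 = 0.
If it is in envelope 2 (prior 1/3): only envelope 1 is available, probability 1; weight (1/3)·1 = 1/3.
If it is in envelope 3 (prior 1/3): envelope 1 is available, opened with probability 4/7; weight (1/3)·(4/7) = 4/21.
The weights sum to 11/21.
So P(the cheque in envelope 3 | the presenter opened envelope 1) = (4/21) / (11/21) = 4/11.

4/11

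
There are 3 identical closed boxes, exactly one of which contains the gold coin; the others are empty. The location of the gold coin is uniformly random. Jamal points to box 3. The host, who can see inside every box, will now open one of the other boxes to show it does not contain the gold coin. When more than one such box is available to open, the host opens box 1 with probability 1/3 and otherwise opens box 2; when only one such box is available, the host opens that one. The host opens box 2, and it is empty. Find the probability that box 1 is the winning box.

Condition on the true location of the gold coin.
If it is in box 1 (prior 1/3): only box 2 is available, probability 1; weight (1/3)·1 = 1/3.
If it is in box 2 (prior 1/3): the host opened box 2, so this case is ruled out; weight (1/3)·0 = 0.
If it is in box 3 (prior 1/3): box 1 is available but not opened, probability 2/3; weight (1/3)·(2/3) = 2/9.
The weights sum to 5/9.
So P(the gold coin in box 1 | the host opened box 2) = (1/3) / (5/9) = 3/5.

3/5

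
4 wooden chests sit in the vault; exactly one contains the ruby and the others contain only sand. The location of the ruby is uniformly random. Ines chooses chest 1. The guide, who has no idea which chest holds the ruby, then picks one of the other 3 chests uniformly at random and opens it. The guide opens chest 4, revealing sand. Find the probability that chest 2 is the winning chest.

Consider each possible location of the ruby in turn.
If it is in any of chests 1, 2, and 3 (prior 1/4 each): the guide picks chest 4 with probability 1/3 regardless, and it is not the prize; weight (1/4)·(1/3) = 1/12 each.
If it is in chest 4 (prior 1/4): the guide opened chest 4, so this case is ruled out; weight (1/4)·0 = 0.
The weights sum to 1/4.
So P(the ruby in chest 2 | the guide opened chest 4) = (1/12) / (1/4) = 1/3.

1/3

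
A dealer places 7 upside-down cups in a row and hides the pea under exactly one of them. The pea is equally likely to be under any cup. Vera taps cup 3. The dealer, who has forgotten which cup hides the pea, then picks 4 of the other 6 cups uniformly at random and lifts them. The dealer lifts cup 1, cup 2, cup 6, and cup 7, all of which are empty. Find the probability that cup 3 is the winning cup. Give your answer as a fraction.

Consider each possible location of the pea in turn.
If it is under any of cups 1, 2, 6, and 7 (prior 1/7 each): that cup was opened and seen not to hold the prize — ruled out; weight (1/7)·0 = 0 each.
If it is under any of cups 3, 4, and 5 (prior 1/7 each): the dealer picks exactly this set with probability 1/15 regardless, and none is the prize; weight (1/7)·(1/15) = 1/105 each.
The weights sum to 1/35.
So P(the pea under cup 3 | the dealer opened cup 1, cup 2, cup 6, and cup 7) = (1/105) / (1/35) = 1/3.

1/3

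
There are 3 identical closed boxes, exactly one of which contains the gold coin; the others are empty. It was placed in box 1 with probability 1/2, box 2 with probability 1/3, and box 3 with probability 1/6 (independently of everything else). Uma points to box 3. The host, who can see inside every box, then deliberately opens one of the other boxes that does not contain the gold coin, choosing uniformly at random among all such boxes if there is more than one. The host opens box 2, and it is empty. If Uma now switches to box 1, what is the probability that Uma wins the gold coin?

Apply Bayes' rule, conditioning on where the gold coin actually is.
If it is in box 1 (prior 1/2): the host has no choice, probability 1; weight (1/2)·1 = 1/2.
If it is in box 2 (prior 1/3): the host opened box 2, so this case is ruled out; weight (1/3)·0 = 0.
If it is in box 3 (prior 1/6): the host has 2 equally likely choices, so probability 1/2; weight (1/6)·(1/2) = 1/12.
The weights sum to 7/12.
So P(the gold coin in box 1 | the host opened box 2) = (1/2) / (7/12) = 6/7.

6/7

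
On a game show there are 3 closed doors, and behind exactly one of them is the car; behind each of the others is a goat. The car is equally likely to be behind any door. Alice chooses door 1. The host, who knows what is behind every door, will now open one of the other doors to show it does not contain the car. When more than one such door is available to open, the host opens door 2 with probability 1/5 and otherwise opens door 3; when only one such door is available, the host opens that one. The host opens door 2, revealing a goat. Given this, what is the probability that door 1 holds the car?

1/6

Apply Bayes' rule, conditioning on where the car actually is.
If it is behind door 1 (prior 1/3): door 2 is available, opened with probability 1/5; weight (1/3)·(1/5) = 1/15.
If it is behind door 2 (prior 1/3): the host opened door 2, so this case is ruled out; weight (1/3)·0 = 0.
If it is behind door 3 (prior 1/3): only door 2 is available, probability 1; weight (1/3)·1 = 1/3.
The weights sum to 2/5.
So P(the car behind door 1 | the host opened door 2) = (1/15) / (2/5) = 1/6.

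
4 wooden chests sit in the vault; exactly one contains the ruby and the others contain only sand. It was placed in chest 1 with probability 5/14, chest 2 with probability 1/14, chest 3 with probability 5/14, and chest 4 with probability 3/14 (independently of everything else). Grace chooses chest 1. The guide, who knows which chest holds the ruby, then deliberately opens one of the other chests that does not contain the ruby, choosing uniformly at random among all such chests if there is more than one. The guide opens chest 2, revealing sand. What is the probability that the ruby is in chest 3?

15/34

Apply Bayes' rule, conditioning on where the ruby actually is.
If it is in chest 1 (prior 5/14): the guide has 3 equally likely choices, so probability 1/3; weight (5/14)·(1/3) = 5/42.
If it is in chest 2 (prior 1/14): the guide opened chest 2, so this case is ruled out; weight (1/14)·0 = 0.
If it is in chest 3 (prior 5/14): the guide has 2 equally likely choices, so probability 1/2; weight (5/14)·(1/2) = 5/28.
If it is in chest 4 (prior 3/14): the guide has 2 equally likely choices, so probability 1/2; weight (3/14)·(1/2) = 3/28.
The weights sum to 17/42.
So P(the ruby in chest 3 | the guide opened chest 2) = (5/28) / (17/42) = 15/34.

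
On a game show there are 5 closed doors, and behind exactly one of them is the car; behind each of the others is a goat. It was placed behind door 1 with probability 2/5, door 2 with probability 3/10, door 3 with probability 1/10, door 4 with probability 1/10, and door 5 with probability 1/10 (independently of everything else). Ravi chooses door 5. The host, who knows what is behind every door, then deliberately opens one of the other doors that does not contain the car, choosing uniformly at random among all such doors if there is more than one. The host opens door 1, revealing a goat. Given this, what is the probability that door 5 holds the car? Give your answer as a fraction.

3/23

Consider each possible location of the car in turn.
If it is behind door 1 (prior 2/5): the host opened door 1, so this case is ruled out; weight (2/5)·0 = 0.
If it is behind door 2 (prior 3/10): the host has 3 equally likely choices, so probability 1/3; weight (3/10)·(1/3) = 1/10.
If it is behind either of doors 3 and 4 (prior 1/10 each): the host has 3 equally likely choices, so probability 1/3; weight (1/10)·(1/3) = 1/30 each.
If it is behind door 5 (prior 1/10): the host has 4 equally likely choices, so probability 1/4; weight (1/10)·(1/4) = 1/40.
The weights sum to 23/120.
So P(the car behind door 5 | the host opened door 1) = (1/40) / (23/120) = 3/23.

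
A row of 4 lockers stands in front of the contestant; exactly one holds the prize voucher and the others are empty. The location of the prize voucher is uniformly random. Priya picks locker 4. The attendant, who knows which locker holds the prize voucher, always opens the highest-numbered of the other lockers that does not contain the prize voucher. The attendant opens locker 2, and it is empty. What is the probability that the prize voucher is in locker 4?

Condition on the true location of the prize voucher.
If it is in either of lockers 1 and 4 (prior 1/4 each): the attendant would have opened locker 3 instead, probability 0; weight (1/4)·0 = 0 each.
If it is in locker 2 (prior 1/4): the attendant opened locker 2, so this case is ruled out; weight (1/4)·0 = 0.
If it is in locker 3 (prior 1/4): locker 2 is the highest-numbered option available, probability 1; weight (1/4)·1 = 1/4.
The weights sum to 1/4.
So P(the prize voucher in locker 4 | the attendant opened locker 2) = 0 / (1/4) = 0.

0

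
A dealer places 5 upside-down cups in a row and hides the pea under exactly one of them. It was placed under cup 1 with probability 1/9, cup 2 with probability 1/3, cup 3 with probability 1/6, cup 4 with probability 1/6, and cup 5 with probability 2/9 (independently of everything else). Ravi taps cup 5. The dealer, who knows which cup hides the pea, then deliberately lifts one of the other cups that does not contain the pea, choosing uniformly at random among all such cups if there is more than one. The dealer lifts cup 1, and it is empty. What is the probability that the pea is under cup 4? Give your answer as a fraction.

Consider each possible location of the pea in turn.
If it is under cup 1 (prior 1/9): the dealer opened cup 1, so this case is ruled out; weight (1/9)·0 = 0.
If it is under cup 2 (prior 1/3): the dealer has 3 equally likely choices, so probability 1/3; weight (1/3)·(1/3) = 1/9.
If it is under either of cups 3 and 4 (prior 1/6 each): the dealer has 3 equally likely choices, so probability 1/3; weight (1/6)·(1/3) = 1/18 each.
If it is under cup 5 (prior 2/9): the dealer has 4 equally likely choices, so probability 1/4; weight (2/9)·(1/4) = 1/18.
The weights sum to 5/18.
So P(the pea under cup 4 | the dealer opened cup 1) = (1/18) / (5/18) = 1/5.

1/5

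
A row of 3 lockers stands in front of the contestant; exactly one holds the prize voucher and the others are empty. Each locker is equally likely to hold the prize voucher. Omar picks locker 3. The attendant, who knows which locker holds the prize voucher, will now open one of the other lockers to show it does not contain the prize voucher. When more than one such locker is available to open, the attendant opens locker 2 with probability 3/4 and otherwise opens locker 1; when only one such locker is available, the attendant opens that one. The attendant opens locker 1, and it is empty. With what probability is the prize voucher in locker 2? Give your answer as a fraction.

Consider each possible location of the prize voucher in turn.
If it is in locker 1 (prior 1/3): the attendant opened locker 1, so this case is ruled out; weight (1/3)·0 = 0.
If it is in locker 2 (prior 1/3): only locker 1 is available, probability 1; weight (1/3)·1 = 1/3.
If it is in locker 3 (prior 1/3): locker 2 is available but not opened, probability 1/4; weight (1/3)·(1/4) = 1/12.
The weights sum to 5/12.
So P(the prize voucher in locker 2 | the attendant opened locker 1) = (1/3) / (5/12) = 4/5.

4/5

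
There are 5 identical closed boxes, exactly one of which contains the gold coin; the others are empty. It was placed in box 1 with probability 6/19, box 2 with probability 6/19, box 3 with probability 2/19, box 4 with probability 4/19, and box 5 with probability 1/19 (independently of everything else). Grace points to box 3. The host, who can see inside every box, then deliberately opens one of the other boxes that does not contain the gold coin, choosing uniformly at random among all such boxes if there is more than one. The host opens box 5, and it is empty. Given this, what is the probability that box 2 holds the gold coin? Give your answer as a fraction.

12/35

Condition on the true location of the gold coin.
If it is in either of boxes 1 and 2 (prior 6/19 each): the host has 3 equally likely choices, so probability 1/3; weight (6/19)·(1/3) = 2/19 each.
If it is in box 3 (prior 2/19): the host has 4 equally likely choices, so probability 1/4; weight (2/19)·(1/4) = 1/38.
If it is in box 4 (prior 4/19): the host has 3 equally likely choices, so probability 1/3; weight (4/19)·(1/3) = 4/57.
If it is in box 5 (prior 1/19): the host opened box 5, so this case is ruled out; weight (1/19)·0 = 0.
The weights sum to 35/114.
So P(the gold coin in box 2 | the host opened box 5) = (2/19) / (35/114) = 12/35.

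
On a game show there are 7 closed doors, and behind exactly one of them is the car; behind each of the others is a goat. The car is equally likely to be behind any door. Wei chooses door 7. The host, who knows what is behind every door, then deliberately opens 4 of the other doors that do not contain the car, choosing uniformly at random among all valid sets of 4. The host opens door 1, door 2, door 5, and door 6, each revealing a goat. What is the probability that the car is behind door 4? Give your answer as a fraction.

Apply Bayes' rule, conditioning on where the car actually is.
If it is behind any of doors 1, 2, 5, and 6 (prior 1/7 each): that door was opened and seen not to hold the prize — ruled out; weight (1/7)·0 = 0 each.
If it is behind either of doors 3 and 4 (prior 1/7 each): the host has 5 equally likely choices, so probability 1/5; weight (1/7)·(1/5) = 1/35 each.
If it is behind door 7 (prior 1/7): the host has 15 equally likely choices, so probability 1/15; weight (1/7)·(1/15) = 1/105.
The weights sum to 1/15.
So P(the car behind door 4 | the host opened door 1, door 2, door 5, and door 6) = (1/35) / (1/15) = 3/7.

3/7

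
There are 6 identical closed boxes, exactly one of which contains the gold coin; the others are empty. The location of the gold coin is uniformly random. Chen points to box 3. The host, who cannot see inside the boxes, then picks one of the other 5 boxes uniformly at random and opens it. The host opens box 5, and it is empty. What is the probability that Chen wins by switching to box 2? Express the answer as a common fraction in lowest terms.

Apply Bayes' rule, conditioning on where the gold coin actually is.
If it is in any of boxes 1, 2, 3, 4, and 6 (prior 1/6 each): the host picks box 5 with probability 1/5 regardless, and it is not the prize; weight (1/6)·(1/5) = 1/30 each.
If it is in box 5 (prior 1/6): the host opened box 5, so this case is ruled out; weight (1/6)·0 = 0.
The weights sum to 1/6.
So P(the gold coin in box 2 | the host opened box 5) = (1/30) / (1/6) = 1/5.

1/5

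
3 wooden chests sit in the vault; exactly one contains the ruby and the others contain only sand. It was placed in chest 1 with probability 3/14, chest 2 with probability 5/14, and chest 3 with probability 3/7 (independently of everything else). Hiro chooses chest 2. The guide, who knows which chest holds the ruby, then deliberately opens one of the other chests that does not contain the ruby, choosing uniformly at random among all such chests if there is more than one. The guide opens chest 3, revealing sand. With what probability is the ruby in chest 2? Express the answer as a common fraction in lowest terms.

Consider each possible location of the ruby in turn.
If it is in chest 1 (prior 3/14): the guide has no choice, probability 1; weight (3/14)·1 = 3/14.
If it is in chest 2 (prior 5/14): the guide has 2 equally likely choices, so probability 1/2; weight (5/14)·(1/2) = 5/28.
If it is in chest 3 (prior 3/7): the guide opened chest 3, so this case is ruled out; weight (3/7)·0 = 0.
The weights sum to 11/28.
So P(the ruby in chest 2 | the guide opened chest 3) = (5/28) / (11/28) = 5/11.

5/11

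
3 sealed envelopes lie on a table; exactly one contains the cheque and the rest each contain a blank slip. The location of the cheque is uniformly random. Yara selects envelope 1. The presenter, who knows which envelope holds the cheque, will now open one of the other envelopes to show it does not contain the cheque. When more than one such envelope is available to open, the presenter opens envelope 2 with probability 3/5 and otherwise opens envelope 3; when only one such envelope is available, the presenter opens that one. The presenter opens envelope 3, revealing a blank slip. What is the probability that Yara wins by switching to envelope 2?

5/7

Condition on the true location of the cheque.
If it is in envelope 1 (prior 1/3): envelope 2 is available but not opened, probability 2/5; weight (1/3)·(2/5) = 2/15.
If it is in envelope 2 (prior 1/3): only envelope 3 is available, probability 1; weight (1/3)·1 = 1/3.
If it is in envelope 3 (prior 1/3): the presenter opened envelope 3, so this case is ruled out; weight (1/3)·0 = 0.
The weights sum to 7/15.
So P(the cheque in envelope 2 | the presenter opened envelope 3) = (1/3) / (7/15) = 5/7.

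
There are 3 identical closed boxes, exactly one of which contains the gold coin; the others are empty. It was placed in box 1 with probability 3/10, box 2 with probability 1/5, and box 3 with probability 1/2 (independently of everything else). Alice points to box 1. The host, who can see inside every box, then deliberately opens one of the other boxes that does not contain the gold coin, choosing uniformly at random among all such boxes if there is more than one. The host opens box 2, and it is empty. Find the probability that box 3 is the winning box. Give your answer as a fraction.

10/13

Apply Bayes' rule, conditioning on where the gold coin actually is.
If it is in box 1 (prior 3/10): the host has 2 equally likely choices, so probability 1/2; weight (3/10)·(1/2) = 3/20.
If it is in box 2 (prior 1/5): the host opened box 2, so this case is ruled out; weight (1/5)·0 = 0.
If it is in box 3 (prior 1/2): the host has no choice, probability 1; weight (1/2)·1 = 1/2.
The weights sum to 13/20.
So P(the gold coin in box 3 | the host opened box 2) = (1/2) / (13/20) = 10/13.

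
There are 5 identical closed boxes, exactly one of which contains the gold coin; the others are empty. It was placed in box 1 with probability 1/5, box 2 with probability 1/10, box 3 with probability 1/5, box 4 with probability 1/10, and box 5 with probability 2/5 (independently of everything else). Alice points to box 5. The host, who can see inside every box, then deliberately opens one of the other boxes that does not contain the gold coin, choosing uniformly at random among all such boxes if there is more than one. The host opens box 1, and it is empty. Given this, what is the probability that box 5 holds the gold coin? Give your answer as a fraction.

3/7

Consider each possible location of the gold coin in turn.
If it is in box 1 (prior 1/5): the host opened box 1, so this case is ruled out; weight (1/5)·0 = 0.
If it is in either of boxes 2 and 4 (prior 1/10 each): the host has 3 equally likely choices, so probability 1/3; weight (1/10)·(1/3) = 1/30 each.
If it is in box 3 (prior 1/5): the host has 3 equally likely choices, so probability 1/3; weight (1/5)·(1/3) = 1/15.
If it is in box 5 (prior 2/5): the host has 4 equally likely choices, so probability 1/4; weight (2/5)·(1/4) = 1/10.
The weights sum to 7/30.
So P(the gold coin in box 5 | the host opened box 1) = (1/10) / (7/30) = 3/7.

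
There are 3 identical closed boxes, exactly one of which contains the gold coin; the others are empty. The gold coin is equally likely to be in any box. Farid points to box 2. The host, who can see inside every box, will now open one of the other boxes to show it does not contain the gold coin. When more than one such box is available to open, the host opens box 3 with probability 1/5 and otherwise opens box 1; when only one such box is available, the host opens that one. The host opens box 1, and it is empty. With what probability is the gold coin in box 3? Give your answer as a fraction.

Condition on the true location of the gold coin.
If it is in box 1 (prior 1/3): the host opened box 1, so this case is ruled out; weight (1/3)·0 = 0.
If it is in box 2 (prior 1/3): box 3 is available but not opened, probability 4/5; weight (1/3)·(4/5) = 4/15.
If it is in box 3 (prior 1/3): only box 1 is available, probability 1; weight (1/3)·1 = 1/3.
The weights sum to 3/5.
So P(the gold coin in box 3 | the host opened box 1) = (1/3) / (3/5) = 5/9.

5/9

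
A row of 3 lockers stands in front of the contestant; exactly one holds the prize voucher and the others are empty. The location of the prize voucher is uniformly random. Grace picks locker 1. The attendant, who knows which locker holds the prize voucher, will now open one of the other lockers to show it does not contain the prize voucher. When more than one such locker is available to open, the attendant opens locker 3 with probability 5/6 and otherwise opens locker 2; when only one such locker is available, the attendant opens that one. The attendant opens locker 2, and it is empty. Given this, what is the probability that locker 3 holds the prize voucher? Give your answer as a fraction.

6/7

Consider each possible location of the prize voucher in turn.
If it is in locker 1 (prior 1/3): locker 3 is available but not opened, probability 1/6; weight (1/3)·(1/6) = 1/18.
If it is in locker 2 (prior 1/3): the attendant opened locker 2, so this case is ruled out; weight (1/3)·0 = 0.
If it is in locker 3 (prior 1/3): only locker 2 is available, probability 1; weight (1/3)·1 = 1/3.
The weights sum to 7/18.
So P(the prize voucher in locker 3 | the attendant opened locker 2) = (1/3) / (7/18) = 6/7.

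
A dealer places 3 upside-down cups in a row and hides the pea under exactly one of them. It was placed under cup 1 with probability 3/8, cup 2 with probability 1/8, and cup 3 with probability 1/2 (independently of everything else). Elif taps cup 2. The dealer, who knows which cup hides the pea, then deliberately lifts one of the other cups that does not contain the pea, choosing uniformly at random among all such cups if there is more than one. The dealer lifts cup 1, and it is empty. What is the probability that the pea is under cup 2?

Condition on the true location of the pea.
If it is under cup 1 (prior 3/8): the dealer opened cup 1, so this case is ruled out; weight (3/8)·0 = 0.
If it is under cup 2 (prior 1/8): the dealer has 2 equally likely choices, so probability 1/2; weight (1/8)·(1/2) = 1/16.
If it is under cup 3 (prior 1/2): the dealer has no choice, probability 1; weight (1/2)·1 = 1/2.
The weights sum to 9/16.
So P(the pea under cup 2 | the dealer opened cup 1) = (1/16) / (9/16) = 1/9.

1/9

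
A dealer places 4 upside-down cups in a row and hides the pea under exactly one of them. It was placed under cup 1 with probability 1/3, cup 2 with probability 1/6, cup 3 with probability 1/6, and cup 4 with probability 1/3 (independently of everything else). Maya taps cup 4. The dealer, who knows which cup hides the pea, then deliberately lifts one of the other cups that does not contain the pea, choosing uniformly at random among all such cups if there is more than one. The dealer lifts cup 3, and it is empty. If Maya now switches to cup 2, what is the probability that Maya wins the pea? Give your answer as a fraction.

3/13

Apply Bayes' rule, conditioning on where the pea actually is.
If it is under cup 1 (prior 1/3): the dealer has 2 equally likely choices, so probability 1/2; weight (1/3)·(1/2) = 1/6.
If it is under cup 2 (prior 1/6): the dealer has 2 equally likely choices, so probability 1/2; weight (1/6)·(1/2) = 1/12.
If it is under cup 3 (prior 1/6): the dealer opened cup 3, so this case is ruled out; weight (1/6)·0 = 0.
If it is under cup 4 (prior 1/3): the dealer has 3 equally likely choices, so probability 1/3; weight (1/3)·(1/3) = 1/9.
The weights sum to 13/36.
So P(the pea under cup 2 | the dealer opened cup 3) = (1/12) / (13/36) = 3/13.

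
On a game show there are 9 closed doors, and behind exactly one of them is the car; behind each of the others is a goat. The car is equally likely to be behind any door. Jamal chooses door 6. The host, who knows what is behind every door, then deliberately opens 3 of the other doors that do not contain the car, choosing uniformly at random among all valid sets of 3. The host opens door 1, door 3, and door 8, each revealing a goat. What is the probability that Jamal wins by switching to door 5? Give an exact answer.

8/45

Apply Bayes' rule, conditioning on where the car actually is.
If it is behind any of doors 1, 3, and 8 (prior 1/9 each): that door was opened and seen not to hold the prize — ruled out; weight (1/9)·0 = 0 each.
If it is behind any of doors 2, 4, 5, 7, and 9 (prior 1/9 each): the host has 35 equally likely choices, so probability 1/35; weight (1/9)·(1/35) = 1/315 each.
If it is behind door 6 (prior 1/9): the host has 56 equally likely choices, so probability 1/56; weight (1/9)·(1/56) = 1/504.
The weights sum to 1/56.
So P(the car behind door 5 | the host opened door 1, door 3, and door 8) = (1/315) / (1/56) = 8/45.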